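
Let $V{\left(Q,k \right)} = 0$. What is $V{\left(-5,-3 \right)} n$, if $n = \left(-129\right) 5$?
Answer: $0$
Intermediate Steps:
$n = -645$
$V{\left(-5,-3 \right)} n = 0 \left(-645\right) = 0$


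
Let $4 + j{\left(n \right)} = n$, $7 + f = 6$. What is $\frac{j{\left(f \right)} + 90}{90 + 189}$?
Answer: $\frac{85}{279} \approx 0.30466$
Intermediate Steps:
$f = -1$ ($f = -7 + 6 = -1$)
$j{\left(n \right)} = -4 + n$
$\frac{j{\left(f \right)} + 90}{90 + 189} = \frac{\left(-4 - 1\right) + 90}{90 + 189} = \frac{-5 + 90}{279} = 85 \cdot \frac{1}{279} = \frac{85}{279}$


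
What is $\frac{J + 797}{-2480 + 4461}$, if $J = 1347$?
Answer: $\frac{2144}{1981} \approx 1.0823$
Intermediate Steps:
$\frac{J + 797}{-2480 + 4461} = \frac{1347 + 797}{-2480 + 4461} = \frac{2144}{1981}$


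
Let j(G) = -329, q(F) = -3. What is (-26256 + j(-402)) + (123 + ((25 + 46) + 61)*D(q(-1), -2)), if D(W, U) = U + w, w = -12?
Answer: -28310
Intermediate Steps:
D(W, U) = -12 + U (D(W, U) = U - 12 = -12 + U)
(-26256 + j(-402)) + (123 + ((25 + 46) + 61)*D(q(-1), -2)) = (-26256 - 329) + (123 + ((25 + 46) + 61)*(-12 - 2)) = -26585 + (123 + (71 + 61)*(-14)) = -26585 + (123 + 132*(-14)) = -26585 + (123 - 1848) = -26585 - 1725 = -28310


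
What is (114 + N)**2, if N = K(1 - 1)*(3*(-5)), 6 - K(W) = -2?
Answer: 36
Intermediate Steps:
K(W) = 8 (K(W) = 6 - 1*(-2) = 6 + 2 = 8)
N = -120 (N = 8*(3*(-5)) = 8*(-15) = -120)
(114 + N)**2 = (114 - 120)**2 = (-6)**2 = 36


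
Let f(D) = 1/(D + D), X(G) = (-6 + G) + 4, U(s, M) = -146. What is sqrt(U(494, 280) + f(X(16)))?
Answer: I*sqrt(28609)/14 ≈ 12.082*I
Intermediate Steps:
X(G) = -2 + G
f(D) = 1/(2*D)
sqrt(U(494, 280) + f(X(16))) = sqrt(-146 + 1/(2*(-2 + 16))) = sqrt(-146 + (1/2)/14) = sqrt(-146 + (1/2)*(1/14)) = sqrt(-146 + 1/28) = sqrt(-4087/28) = I*sqrt(28609)/14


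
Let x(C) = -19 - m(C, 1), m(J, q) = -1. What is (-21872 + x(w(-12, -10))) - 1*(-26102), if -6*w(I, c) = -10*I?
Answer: 4212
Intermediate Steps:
w(I, c) = 5*I/3 (w(I, c) = -(-5)*I/3 = 5*I/3)
x(C) = -18 (x(C) = -19 - 1*(-1) = -19 + 1 = -18)
(-21872 + x(w(-12, -10))) - 1*(-26102) = (-21872 - 18) - 1*(-26102) = -21890 + 26102 = 4212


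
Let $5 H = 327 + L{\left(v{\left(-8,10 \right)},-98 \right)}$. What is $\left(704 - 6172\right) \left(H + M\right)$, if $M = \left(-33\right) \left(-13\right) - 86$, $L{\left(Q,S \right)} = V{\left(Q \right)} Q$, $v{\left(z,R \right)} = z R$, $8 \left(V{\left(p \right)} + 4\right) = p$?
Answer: $- \frac{17289816}{5} \approx -3.458 \cdot 10^{6}$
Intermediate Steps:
$V{\left(p \right)} = -4 + \frac{p}{8}$
$v{\left(z,R \right)} = R z$
$L{\left(Q,S \right)} = Q \left(-4 + \frac{Q}{8}\right)$ ($L{\left(Q,S \right)} = \left(-4 + \frac{Q}{8}\right) Q = Q \left(-4 + \frac{Q}{8}\right)$)
$M = 343$ ($M = 429 - 86 = 343$)
$H = \frac{1447}{5}$ ($H = \frac{327 + \frac{10 \left(-8\right) \left(-32 + 10 \left(-8\right)\right)}{8}}{5} = \frac{327 + \frac{1}{8} \left(-80\right) \left(-32 - 80\right)}{5} = \frac{327 + \frac{1}{8} \left(-80\right) \left(-112\right)}{5} = \frac{327 + 1120}{5} = \frac{1}{5} \cdot 1447 = \frac{1447}{5} \approx 289.4$)
$\left(704 - 6172\right) \left(H + M\right) = \left(704 - 6172\right) \left(\frac{1447}{5} + 343\right) = \left(-5468\right) \frac{3162}{5} = - \frac{17289816}{5}$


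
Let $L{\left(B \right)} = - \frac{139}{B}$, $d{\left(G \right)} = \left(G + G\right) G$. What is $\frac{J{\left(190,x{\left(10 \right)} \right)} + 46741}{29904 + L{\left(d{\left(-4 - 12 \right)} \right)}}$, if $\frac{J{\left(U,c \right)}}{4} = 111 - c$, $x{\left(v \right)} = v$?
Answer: $\frac{24138240}{15310709} \approx 1.5766$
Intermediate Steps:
$J{\left(U,c \right)} = 444 - 4 c$ ($J{\left(U,c \right)} = 4 \left(111 - c\right) = 444 - 4 c$)
$d{\left(G \right)} = 2 G^{2}$ ($d{\left(G \right)} = 2 G G = 2 G^{2}$)
$\frac{J{\left(190,x{\left(10 \right)} \right)} + 46741}{29904 + L{\left(d{\left(-4 - 12 \right)} \right)}} = \frac{\left(444 - 40\right) + 46741}{29904 - \frac{139}{2 \left(-4 - 12\right)^{2}}} = \frac{404 + 46741}{29904 - \frac{139}{2 \left(-16\right)^{2}}} = \frac{47145}{29904 - \frac{139}{2 \cdot 256}} = \frac{47145}{29904 - \frac{139}{512}} = \frac{47145}{\frac{15310709}{512}} = 47145 \cdot \frac{512}{15310709} = \frac{24138240}{15310709}$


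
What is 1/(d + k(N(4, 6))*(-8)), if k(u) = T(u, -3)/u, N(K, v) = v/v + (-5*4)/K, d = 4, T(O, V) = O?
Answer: -¼ ≈ -0.25000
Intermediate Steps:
N(K, v) = 1 - 20/K
k(u) = 1 (k(u) = u/u = 1)
1/(d + k(N(4, 6))*(-8)) = 1/(4 + 1*(-8)) = 1/(4 - 8) = 1/(-4) = -¼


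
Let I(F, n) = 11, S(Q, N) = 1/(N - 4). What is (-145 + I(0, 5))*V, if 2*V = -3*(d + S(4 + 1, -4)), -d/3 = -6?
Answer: 28743/8 ≈ 3592.9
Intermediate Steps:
S(Q, N) = 1/(-4 + N)
d = 18 (d = -3*(-6) = 18)
V = -429/16 (V = (-3*(18 + 1/(-4 - 4)))/2 = (-3*(18 + 1/(-8)))/2 = (-3*(18 - 1/8))/2 = (-3*143/8)/2 = (1/2)*(-429/8) = -429/16 ≈ -26.813)
(-145 + I(0, 5))*V = (-145 + 11)*(-429/16) = -134*(-429/16) = 28743/8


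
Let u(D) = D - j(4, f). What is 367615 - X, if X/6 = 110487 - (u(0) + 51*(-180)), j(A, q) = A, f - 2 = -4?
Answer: -350411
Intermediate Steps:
f = -2 (f = 2 - 4 = -2)
u(D) = -4 + D (u(D) = D - 1*4 = D - 4 = -4 + D)
X = 718026 (X = 6*(110487 - ((-4 + 0) + 51*(-180))) = 6*(110487 - (-4 - 9180)) = 6*(110487 - 1*(-9184)) = 6*(110487 + 9184) = 6*119671 = 718026)
367615 - X = 367615 - 1*718026 = 367615 - 718026 = -350411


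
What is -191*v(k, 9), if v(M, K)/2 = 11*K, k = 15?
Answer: -37818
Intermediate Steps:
v(M, K) = 22*K (v(M, K) = 2*(11*K) = 22*K)
-191*v(k, 9) = -4202*9 = -191*198 = -37818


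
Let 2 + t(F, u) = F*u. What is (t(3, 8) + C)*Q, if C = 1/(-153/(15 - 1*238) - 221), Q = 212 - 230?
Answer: -9725733/24565 ≈ -395.92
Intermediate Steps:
Q = -18
C = -223/49130 (C = 1/(-153/(15 - 238) - 221) = 1/(-153/(-223) - 221) = 1/(-153*(-1/223) - 221) = 1/(153/223 - 221) = 1/(-49130/223) = -223/49130 ≈ -0.0045390)
t(F, u) = -2 + F*u
(t(3, 8) + C)*Q = ((-2 + 3*8) - 223/49130)*(-18) = ((-2 + 24) - 223/49130)*(-18) = (22 - 223/49130)*(-18) = (1080637/49130)*(-18) = -9725733/24565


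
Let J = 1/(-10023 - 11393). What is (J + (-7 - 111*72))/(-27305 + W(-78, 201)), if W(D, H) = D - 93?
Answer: 171306585/588426016 ≈ 0.29113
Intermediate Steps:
J = -1/21416 (J = 1/(-21416) = -1/21416 ≈ -4.6694e-5)
W(D, H) = -93 + D
(J + (-7 - 111*72))/(-27305 + W(-78, 201)) = (-1/21416 + (-7 - 111*72))/(-27305 + (-93 - 78)) = (-1/21416 + (-7 - 7992))/(-27305 - 171) = (-1/21416 - 7999)/(-27476) = -171306585/21416*(-1/27476) = 171306585/588426016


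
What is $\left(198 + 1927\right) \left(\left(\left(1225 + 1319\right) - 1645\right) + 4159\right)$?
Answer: $10748250$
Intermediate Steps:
$\left(198 + 1927\right) \left(\left(\left(1225 + 1319\right) - 1645\right) + 4159\right) = 2125 \left(\left(2544 - 1645\right) + 4159\right) = 2125 \left(899 + 4159\right) = 2125 \cdot 5058 = 10748250$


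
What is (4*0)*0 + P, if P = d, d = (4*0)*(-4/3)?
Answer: 0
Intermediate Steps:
d = 0 (d = 0*(-4*⅓) = 0*(-4/3) = 0)
P = 0
(4*0)*0 + P = (4*0)*0 + 0 = 0*0 + 0 = 0 + 0 = 0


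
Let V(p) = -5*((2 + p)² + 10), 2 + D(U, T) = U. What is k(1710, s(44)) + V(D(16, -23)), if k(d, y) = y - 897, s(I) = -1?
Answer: -2228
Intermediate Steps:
k(d, y) = -897 + y
D(U, T) = -2 + U
V(p) = -50 - 5*(2 + p)² (V(p) = -5*(10 + (2 + p)²) = -50 - 5*(2 + p)²)
k(1710, s(44)) + V(D(16, -23)) = (-897 - 1) + (-50 - 5*(2 + (-2 + 16))²) = -898 + (-50 - 5*(2 + 14)²) = -898 + (-50 - 5*16²) = -898 + (-50 - 5*256) = -898 + (-50 - 1280) = -898 - 1330 = -2228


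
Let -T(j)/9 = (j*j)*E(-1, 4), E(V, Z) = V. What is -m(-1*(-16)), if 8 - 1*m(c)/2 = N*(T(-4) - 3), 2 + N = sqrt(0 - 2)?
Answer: -580 + 282*I*sqrt(2) ≈ -580.0 + 398.81*I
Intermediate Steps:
N = -2 + I*sqrt(2) (N = -2 + sqrt(0 - 2) = -2 + sqrt(-2) = -2 + I*sqrt(2) ≈ -2.0 + 1.4142*I)
T(j) = 9*j**2 (T(j) = -9*j*j*(-1) = -9*j**2*(-1) = -(-9)*j**2 = 9*j**2)
m(c) = 580 - 282*I*sqrt(2) (m(c) = 16 - 2*(-2 + I*sqrt(2))*(9*(-4)**2 - 3) = 16 - 2*(-2 + I*sqrt(2))*(9*16 - 3) = 16 - 2*(-2 + I*sqrt(2))*(144 - 3) = 16 - 2*(-2 + I*sqrt(2))*141 = 16 - 2*(-282 + 141*I*sqrt(2)) = 16 + (564 - 282*I*sqrt(2)) = 580 - 282*I*sqrt(2))
-m(-1*(-16)) = -(580 - 282*I*sqrt(2)) = -580 + 282*I*sqrt(2)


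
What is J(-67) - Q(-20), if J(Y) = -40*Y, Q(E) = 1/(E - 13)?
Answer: 88441/33 ≈ 2680.0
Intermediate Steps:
Q(E) = 1/(-13 + E)
J(-67) - Q(-20) = -40*(-67) - 1/(-13 - 20) = 2680 - 1/(-33) = 2680 - 1*(-1/33) = 2680 + 1/33 = 88441/33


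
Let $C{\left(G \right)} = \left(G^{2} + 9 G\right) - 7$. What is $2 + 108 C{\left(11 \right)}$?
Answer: $23006$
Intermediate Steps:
$C{\left(G \right)} = -7 + G^{2} + 9 G$
$2 + 108 C{\left(11 \right)} = 2 + 108 \left(-7 + 11^{2} + 9 \cdot 11\right) = 2 + 108 \left(-7 + 121 + 99\right) = 2 + 108 \cdot 213 = 2 + 23004 = 23006$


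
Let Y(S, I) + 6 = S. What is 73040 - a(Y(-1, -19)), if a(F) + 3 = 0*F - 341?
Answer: 73384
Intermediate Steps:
Y(S, I) = -6 + S
a(F) = -344 (a(F) = -3 + (0*F - 341) = -3 + (0 - 341) = -3 - 341 = -344)
73040 - a(Y(-1, -19)) = 73040 - 1*(-344) = 73040 + 344 = 73384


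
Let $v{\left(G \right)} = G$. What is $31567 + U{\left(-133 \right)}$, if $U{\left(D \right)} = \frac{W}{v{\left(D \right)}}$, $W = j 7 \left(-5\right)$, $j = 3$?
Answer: $\frac{599788}{19} \approx 31568.0$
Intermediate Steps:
$W = -105$ ($W = 3 \cdot 7 \left(-5\right) = 21 \left(-5\right) = -105$)
$U{\left(D \right)} = - \frac{105}{D}$
$31567 + U{\left(-133 \right)} = 31567 - \frac{105}{-133} = 31567 - - \frac{15}{19} = 31567 + \frac{15}{19} = \frac{599788}{19}$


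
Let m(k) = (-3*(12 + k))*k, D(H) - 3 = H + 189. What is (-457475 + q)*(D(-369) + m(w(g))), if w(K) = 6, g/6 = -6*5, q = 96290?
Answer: 180953685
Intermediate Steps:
g = -180 (g = 6*(-6*5) = 6*(-30) = -180)
D(H) = 192 + H (D(H) = 3 + (H + 189) = 3 + (189 + H) = 192 + H)
m(k) = k*(-36 - 3*k) (m(k) = (-36 - 3*k)*k = k*(-36 - 3*k))
(-457475 + q)*(D(-369) + m(w(g))) = (-457475 + 96290)*((192 - 369) - 3*6*(12 + 6)) = -361185*(-177 - 3*6*18) = -361185*(-177 - 324) = -361185*(-501) = 180953685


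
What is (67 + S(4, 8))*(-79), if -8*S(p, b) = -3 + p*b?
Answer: -40053/8 ≈ -5006.6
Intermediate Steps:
S(p, b) = 3/8 - b*p/8 (S(p, b) = -(-3 + p*b)/8 = -(-3 + b*p)/8 = 3/8 - b*p/8)
(67 + S(4, 8))*(-79) = (67 + (3/8 - 1/8*8*4))*(-79) = (67 + (3/8 - 4))*(-79) = (67 - 29/8)*(-79) = (507/8)*(-79) = -40053/8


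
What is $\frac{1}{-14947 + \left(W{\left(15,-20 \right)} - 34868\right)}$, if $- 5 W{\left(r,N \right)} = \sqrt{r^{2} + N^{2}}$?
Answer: $- \frac{1}{49820} \approx -2.0072 \cdot 10^{-5}$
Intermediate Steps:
$W{\left(r,N \right)} = - \frac{\sqrt{N^{2} + r^{2}}}{5}$ ($W{\left(r,N \right)} = - \frac{\sqrt{r^{2} + N^{2}}}{5} = - \frac{\sqrt{N^{2} + r^{2}}}{5}$)
$\frac{1}{-14947 + \left(W{\left(15,-20 \right)} - 34868\right)} = \frac{1}{-14947 - \left(34868 + \frac{\sqrt{\left(-20\right)^{2} + 15^{2}}}{5}\right)} = \frac{1}{-14947 - \left(34868 + \frac{\sqrt{400 + 225}}{5}\right)} = \frac{1}{-14947 - \left(34868 + \frac{\sqrt{625}}{5}\right)} = \frac{1}{-14947 - 34873} = \frac{1}{-49820} = - \frac{1}{49820}$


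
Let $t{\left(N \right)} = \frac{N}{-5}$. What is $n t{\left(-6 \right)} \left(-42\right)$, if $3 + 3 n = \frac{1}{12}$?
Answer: $49$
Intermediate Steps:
$t{\left(N \right)} = - \frac{N}{5}$ ($t{\left(N \right)} = N \left(- \frac{1}{5}\right) = - \frac{N}{5}$)
$n = - \frac{35}{36}$ ($n = -1 + \frac{1}{3 \cdot 12} = -1 + \frac{1}{3} \cdot \frac{1}{12} = -1 + \frac{1}{36} = - \frac{35}{36} \approx -0.97222$)
$n t{\left(-6 \right)} \left(-42\right) = - \frac{35 \left(\left(- \frac{1}{5}\right) \left(-6\right)\right)}{36} \left(-42\right) = \left(- \frac{35}{36}\right) \frac{6}{5} \left(-42\right) = \left(- \frac{7}{6}\right) \left(-42\right) = 49$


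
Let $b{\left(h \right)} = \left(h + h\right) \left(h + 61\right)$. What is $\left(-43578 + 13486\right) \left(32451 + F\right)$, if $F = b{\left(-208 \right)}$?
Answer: $-2816701476$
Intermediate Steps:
$b{\left(h \right)} = 2 h \left(61 + h\right)$
$F = 61152$ ($F = 2 \left(-208\right) \left(61 - 208\right) = 2 \left(-208\right) \left(-147\right) = 61152$)
$\left(-43578 + 13486\right) \left(32451 + F\right) = \left(-43578 + 13486\right) \left(32451 + 61152\right) = \left(-30092\right) 93603 = -2816701476$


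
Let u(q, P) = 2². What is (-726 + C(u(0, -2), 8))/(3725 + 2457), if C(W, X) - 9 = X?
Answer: -709/6182 ≈ -0.11469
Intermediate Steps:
u(q, P) = 4
C(W, X) = 9 + X
(-726 + C(u(0, -2), 8))/(3725 + 2457) = (-726 + (9 + 8))/(3725 + 2457) = (-726 + 17)/6182 = -709*1/6182 = -709/6182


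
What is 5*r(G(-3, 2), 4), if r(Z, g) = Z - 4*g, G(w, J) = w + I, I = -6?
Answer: -125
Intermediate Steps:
G(w, J) = -6 + w (G(w, J) = w - 6 = -6 + w)
5*r(G(-3, 2), 4) = 5*((-6 - 3) - 4*4) = 5*(-9 - 16) = 5*(-25) = -125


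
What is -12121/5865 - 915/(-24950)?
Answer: -30389/14970 ≈ -2.0300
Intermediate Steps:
-12121/5865 - 915/(-24950) = -12121*1/5865 - 915*(-1/24950) = -31/15 + 183/4990 = -30389/14970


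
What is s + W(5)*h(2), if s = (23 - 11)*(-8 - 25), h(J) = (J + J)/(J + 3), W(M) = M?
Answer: -392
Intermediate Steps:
h(J) = 2*J/(3 + J) (h(J) = (2*J)/(3 + J) = 2*J/(3 + J))
s = -396 (s = 12*(-33) = -396)
s + W(5)*h(2) = -396 + 5*(2*2/(3 + 2)) = -396 + 5*(2*2/5) = -396 + 5*(2*2*(⅕)) = -396 + 5*(⅘) = -396 + 4 = -392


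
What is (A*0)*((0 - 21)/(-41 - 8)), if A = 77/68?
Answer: 0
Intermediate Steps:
A = 77/68 (A = 77*(1/68) = 77/68 ≈ 1.1324)
(A*0)*((0 - 21)/(-41 - 8)) = ((77/68)*0)*((0 - 21)/(-41 - 8)) = 0*(-21/(-49)) = 0*(-21*(-1/49)) = 0*(3/7) = 0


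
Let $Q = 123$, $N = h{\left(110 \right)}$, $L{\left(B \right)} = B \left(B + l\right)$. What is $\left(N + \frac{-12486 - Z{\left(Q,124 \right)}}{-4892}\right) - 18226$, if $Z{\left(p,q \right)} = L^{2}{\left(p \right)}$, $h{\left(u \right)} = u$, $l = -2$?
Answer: $\frac{132892703}{4892} \approx 27165.0$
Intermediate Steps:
$L{\left(B \right)} = B \left(-2 + B\right)$ ($L{\left(B \right)} = B \left(B - 2\right) = B \left(-2 + B\right)$)
$N = 110$
$Z{\left(p,q \right)} = p^{2} \left(-2 + p\right)^{2}$ ($Z{\left(p,q \right)} = \left(p \left(-2 + p\right)\right)^{2} = p^{2} \left(-2 + p\right)^{2}$)
$\left(N + \frac{-12486 - Z{\left(Q,124 \right)}}{-4892}\right) - 18226 = \left(110 + \frac{-12486 - 123^{2} \left(-2 + 123\right)^{2}}{-4892}\right) - 18226 = \left(110 + \left(-12486 - 15129 \cdot 121^{2}\right) \left(- \frac{1}{4892}\right)\right) - 18226 = \left(110 + \left(-12486 - 15129 \cdot 14641\right) \left(- \frac{1}{4892}\right)\right) - 18226 = \left(110 + \left(-12486 - 221503689\right) \left(- \frac{1}{4892}\right)\right) - 18226 = \left(110 - - \frac{221516175}{4892}\right) - 18226 = \left(110 + \frac{221516175}{4892}\right) - 18226 = \frac{222054295}{4892} - 18226 = \frac{132892703}{4892}$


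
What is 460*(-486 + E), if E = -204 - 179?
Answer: -399740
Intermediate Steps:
E = -383
460*(-486 + E) = 460*(-486 - 383) = 460*(-869) = -399740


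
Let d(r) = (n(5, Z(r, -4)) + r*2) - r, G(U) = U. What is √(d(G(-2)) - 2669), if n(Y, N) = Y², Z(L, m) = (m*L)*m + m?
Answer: 21*I*√6 ≈ 51.439*I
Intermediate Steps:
Z(L, m) = m + L*m² (Z(L, m) = (L*m)*m + m = L*m² + m = m + L*m²)
d(r) = 25 + r (d(r) = (5² + r*2) - r = (25 + 2*r) - r = 25 + r)
√(d(G(-2)) - 2669) = √((25 - 2) - 2669) = √(23 - 2669) = √(-2646) = 21*I*√6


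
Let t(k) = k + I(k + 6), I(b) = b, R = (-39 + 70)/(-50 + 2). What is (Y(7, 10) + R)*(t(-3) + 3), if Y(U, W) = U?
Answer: 305/16 ≈ 19.063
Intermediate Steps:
R = -31/48 (R = 31/(-48) = 31*(-1/48) = -31/48 ≈ -0.64583)
t(k) = 6 + 2*k (t(k) = k + (k + 6) = k + (6 + k) = 6 + 2*k)
(Y(7, 10) + R)*(t(-3) + 3) = (7 - 31/48)*((6 + 2*(-3)) + 3) = 305*((6 - 6) + 3)/48 = 305*(0 + 3)/48 = (305/48)*3 = 305/16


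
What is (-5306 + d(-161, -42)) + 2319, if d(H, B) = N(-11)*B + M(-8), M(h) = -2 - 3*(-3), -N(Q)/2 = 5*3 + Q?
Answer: -2644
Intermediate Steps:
N(Q) = -30 - 2*Q (N(Q) = -2*(5*3 + Q) = -2*(15 + Q) = -30 - 2*Q)
M(h) = 7 (M(h) = -2 + 9 = 7)
d(H, B) = 7 - 8*B (d(H, B) = (-30 - 2*(-11))*B + 7 = (-30 + 22)*B + 7 = -8*B + 7 = 7 - 8*B)
(-5306 + d(-161, -42)) + 2319 = (-5306 + (7 - 8*(-42))) + 2319 = (-5306 + (7 + 336)) + 2319 = (-5306 + 343) + 2319 = -4963 + 2319 = -2644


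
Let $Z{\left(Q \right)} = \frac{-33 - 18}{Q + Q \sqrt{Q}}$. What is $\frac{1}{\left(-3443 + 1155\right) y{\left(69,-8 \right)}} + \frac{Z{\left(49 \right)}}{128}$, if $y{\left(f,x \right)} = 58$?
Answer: $- \frac{213065}{208079872} \approx -0.001024$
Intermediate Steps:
$Z{\left(Q \right)} = - \frac{51}{Q + Q^{\frac{3}{2}}}$
$\frac{1}{\left(-3443 + 1155\right) y{\left(69,-8 \right)}} + \frac{Z{\left(49 \right)}}{128} = \frac{1}{\left(-3443 + 1155\right) 58} + \frac{\left(-51\right) \frac{1}{49 + 49^{\frac{3}{2}}}}{128} = \frac{1}{-2288} \cdot \frac{1}{58} + - \frac{51}{49 + 343} \cdot \frac{1}{128} = \left(- \frac{1}{2288}\right) \frac{1}{58} + - \frac{51}{392} \cdot \frac{1}{128} = - \frac{1}{132704} + \left(-51\right) \frac{1}{392} \cdot \frac{1}{128} = - \frac{1}{132704} - \frac{51}{50176} = - \frac{213065}{208079872}$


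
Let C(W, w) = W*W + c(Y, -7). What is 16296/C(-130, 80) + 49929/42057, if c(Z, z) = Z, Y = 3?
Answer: 509770253/236963157 ≈ 2.1513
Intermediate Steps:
C(W, w) = 3 + W**2 (C(W, w) = W*W + 3 = W**2 + 3 = 3 + W**2)
16296/C(-130, 80) + 49929/42057 = 16296/(3 + (-130)**2) + 49929/42057 = 16296/(3 + 16900) + 49929*(1/42057) = 16296/16903 + 16643/14019 = 509770253/236963157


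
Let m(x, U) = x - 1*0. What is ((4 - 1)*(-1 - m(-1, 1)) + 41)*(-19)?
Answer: -779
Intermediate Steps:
m(x, U) = x (m(x, U) = x + 0 = x)
((4 - 1)*(-1 - m(-1, 1)) + 41)*(-19) = ((4 - 1)*(-1 - 1*(-1)) + 41)*(-19) = (3*(-1 + 1) + 41)*(-19) = (3*0 + 41)*(-19) = (0 + 41)*(-19) = 41*(-19) = -779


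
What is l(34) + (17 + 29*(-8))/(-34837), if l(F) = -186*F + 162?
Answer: -214665379/34837 ≈ -6162.0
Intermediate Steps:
l(F) = 162 - 186*F
l(34) + (17 + 29*(-8))/(-34837) = (162 - 186*34) + (17 + 29*(-8))/(-34837) = (162 - 6324) + (17 - 232)*(-1/34837) = -6162 - 215*(-1/34837) = -6162 + 215/34837 = -214665379/34837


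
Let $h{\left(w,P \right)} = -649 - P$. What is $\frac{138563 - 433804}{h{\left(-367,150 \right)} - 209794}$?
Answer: $\frac{295241}{210593} \approx 1.402$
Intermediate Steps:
$\frac{138563 - 433804}{h{\left(-367,150 \right)} - 209794} = \frac{138563 - 433804}{\left(-649 - 150\right) - 209794} = - \frac{295241}{\left(-649 - 150\right) - 209794} = - \frac{295241}{-799 - 209794} = - \frac{295241}{-210593} = \left(-295241\right) \left(- \frac{1}{210593}\right) = \frac{295241}{210593}$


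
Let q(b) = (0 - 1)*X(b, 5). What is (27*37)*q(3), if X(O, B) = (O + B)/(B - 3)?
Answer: -3996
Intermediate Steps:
X(O, B) = (B + O)/(-3 + B)
q(b) = -5/2 - b/2 (q(b) = (0 - 1)*((5 + b)/(-3 + 5)) = -(5 + b)/2 = -(5/2 + b/2) = -5/2 - b/2)
(27*37)*q(3) = (27*37)*(-5/2 - 1/2*3) = 999*(-5/2 - 3/2) = 999*(-4) = -3996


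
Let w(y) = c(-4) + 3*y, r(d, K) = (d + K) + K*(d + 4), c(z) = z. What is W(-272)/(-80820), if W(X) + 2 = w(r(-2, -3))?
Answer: 13/26940 ≈ 0.00048255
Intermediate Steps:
r(d, K) = K + d + K*(4 + d) (r(d, K) = (K + d) + K*(4 + d) = K + d + K*(4 + d))
w(y) = -4 + 3*y
W(X) = -39 (W(X) = -2 + (-4 + 3*(-2 + 5*(-3) - 3*(-2))) = -2 + (-4 + 3*(-2 - 15 + 6)) = -2 + (-4 + 3*(-11)) = -2 + (-4 - 33) = -2 - 37 = -39)
W(-272)/(-80820) = -39/(-80820) = -39*(-1/80820) = 13/26940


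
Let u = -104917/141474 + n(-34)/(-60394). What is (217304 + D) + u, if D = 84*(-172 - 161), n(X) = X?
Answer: 808840249673905/4272090378 ≈ 1.8933e+5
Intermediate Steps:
D = -27972 (D = 84*(-333) = -27972)
u = -3165773591/4272090378 (u = -104917/141474 - 34/(-60394) = -104917*1/141474 - 34*(-1/60394) = -104917/141474 + 17/30197 = -3165773591/4272090378 ≈ -0.74104)
(217304 + D) + u = (217304 - 27972) - 3165773591/4272090378 = 189332 - 3165773591/4272090378 = 808840249673905/4272090378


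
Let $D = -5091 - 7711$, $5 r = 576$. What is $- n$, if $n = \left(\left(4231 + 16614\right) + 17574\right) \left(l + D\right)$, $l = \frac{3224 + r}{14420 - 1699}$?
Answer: $\frac{31282844173366}{63605} \approx 4.9183 \cdot 10^{8}$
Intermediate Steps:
$r = \frac{576}{5}$ ($r = \frac{1}{5} \cdot 576 = \frac{576}{5} \approx 115.2$)
$D = -12802$
$l = \frac{16696}{63605}$ ($l = \frac{3224 + \frac{576}{5}}{14420 - 1699} = \frac{16696}{5 \cdot 12721} = \frac{16696}{5} \cdot \frac{1}{12721} = \frac{16696}{63605} \approx 0.2625$)
$n = - \frac{31282844173366}{63605}$ ($n = \left(\left(4231 + 16614\right) + 17574\right) \left(\frac{16696}{63605} - 12802\right) = \left(20845 + 17574\right) \left(- \frac{814254514}{63605}\right) = 38419 \left(- \frac{814254514}{63605}\right) = - \frac{31282844173366}{63605} \approx -4.9183 \cdot 10^{8}$)
$- n = \left(-1\right) \left(- \frac{31282844173366}{63605}\right) = \frac{31282844173366}{63605}$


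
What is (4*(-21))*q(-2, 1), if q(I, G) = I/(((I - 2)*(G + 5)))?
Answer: -7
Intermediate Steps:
q(I, G) = I/((-2 + I)*(5 + G)) (q(I, G) = I/(((-2 + I)*(5 + G))) = I*(1/((-2 + I)*(5 + G))) = I/((-2 + I)*(5 + G)))
(4*(-21))*q(-2, 1) = (4*(-21))*(-2/(-10 - 2*1 + 5*(-2) + 1*(-2))) = -(-168)/(-10 - 2 - 10 - 2) = -(-168)/(-24) = -(-168)*(-1)/24 = -84*1/12 = -7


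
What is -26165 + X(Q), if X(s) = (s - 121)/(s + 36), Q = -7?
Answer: -758913/29 ≈ -26169.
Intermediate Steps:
X(s) = (-121 + s)/(36 + s)
-26165 + X(Q) = -26165 + (-121 - 7)/(36 - 7) = -26165 - 128/29 = -758913/29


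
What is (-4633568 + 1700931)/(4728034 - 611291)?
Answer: -2932637/4116743 ≈ -0.71237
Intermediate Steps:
(-4633568 + 1700931)/(4728034 - 611291) = -2932637/4116743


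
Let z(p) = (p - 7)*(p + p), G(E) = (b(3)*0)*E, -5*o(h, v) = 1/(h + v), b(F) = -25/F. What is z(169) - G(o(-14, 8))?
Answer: 54756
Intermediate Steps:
b(F) = -25/F
o(h, v) = -1/(5*(h + v))
G(E) = 0 (G(E) = (-25/3*0)*E = 0*E = 0)
z(p) = 2*p*(-7 + p) (z(p) = (-7 + p)*(2*p) = 2*p*(-7 + p))
z(169) - G(o(-14, 8)) = 2*169*(-7 + 169) - 1*0 = 2*169*162 + 0 = 54756 + 0 = 54756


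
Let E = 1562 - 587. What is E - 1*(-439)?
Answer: 1414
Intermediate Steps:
E = 975
E - 1*(-439) = 975 - 1*(-439) = 975 + 439 = 1414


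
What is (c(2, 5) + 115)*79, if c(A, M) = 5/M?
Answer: 9164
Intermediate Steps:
(c(2, 5) + 115)*79 = (5/5 + 115)*79 = (5*(1/5) + 115)*79 = (1 + 115)*79 = 116*79 = 9164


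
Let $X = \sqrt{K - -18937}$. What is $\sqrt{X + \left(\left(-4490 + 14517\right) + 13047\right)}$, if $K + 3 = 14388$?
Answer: $\sqrt{23074 + \sqrt{33322}} \approx 152.5$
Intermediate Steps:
$K = 14385$ ($K = -3 + 14388 = 14385$)
$X = \sqrt{33322}$ ($X = \sqrt{14385 - -18937} = \sqrt{14385 + 18937} = \sqrt{33322} \approx 182.54$)
$\sqrt{X + \left(\left(-4490 + 14517\right) + 13047\right)} = \sqrt{\sqrt{33322} + \left(\left(-4490 + 14517\right) + 13047\right)} = \sqrt{\sqrt{33322} + \left(10027 + 13047\right)} = \sqrt{\sqrt{33322} + 23074} = \sqrt{23074 + \sqrt{33322}}$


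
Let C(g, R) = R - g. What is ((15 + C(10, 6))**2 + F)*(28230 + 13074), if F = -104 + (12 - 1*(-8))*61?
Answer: 51093048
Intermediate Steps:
F = 1116 (F = -104 + (12 + 8)*61 = -104 + 20*61 = -104 + 1220 = 1116)
((15 + C(10, 6))**2 + F)*(28230 + 13074) = ((15 + (6 - 1*10))**2 + 1116)*(28230 + 13074) = ((15 + (6 - 10))**2 + 1116)*41304 = ((15 - 4)**2 + 1116)*41304 = (11**2 + 1116)*41304 = (121 + 1116)*41304 = 1237*41304 = 51093048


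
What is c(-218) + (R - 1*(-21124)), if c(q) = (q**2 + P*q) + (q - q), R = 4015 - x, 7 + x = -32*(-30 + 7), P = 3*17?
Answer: 60816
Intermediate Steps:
P = 51
x = 729 (x = -7 - 32*(-30 + 7) = -7 - 32*(-23) = -7 + 736 = 729)
R = 3286 (R = 4015 - 1*729 = 4015 - 729 = 3286)
c(q) = q**2 + 51*q (c(q) = (q**2 + 51*q) + (q - q) = (q**2 + 51*q) + 0 = q**2 + 51*q)
c(-218) + (R - 1*(-21124)) = -218*(51 - 218) + (3286 - 1*(-21124)) = -218*(-167) + (3286 + 21124) = 36406 + 24410 = 60816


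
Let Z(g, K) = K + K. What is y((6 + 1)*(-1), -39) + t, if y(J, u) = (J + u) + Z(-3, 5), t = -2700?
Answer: -2736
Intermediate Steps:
Z(g, K) = 2*K
y(J, u) = 10 + J + u (y(J, u) = (J + u) + 2*5 = (J + u) + 10 = 10 + J + u)
y((6 + 1)*(-1), -39) + t = (10 + (6 + 1)*(-1) - 39) - 2700 = (10 + 7*(-1) - 39) - 2700 = (10 - 7 - 39) - 2700 = -36 - 2700 = -2736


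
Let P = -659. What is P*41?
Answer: -27019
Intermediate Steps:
P*41 = -659*41 = -27019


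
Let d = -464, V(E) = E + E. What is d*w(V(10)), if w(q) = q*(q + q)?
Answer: -371200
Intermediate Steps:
V(E) = 2*E
w(q) = 2*q² (w(q) = q*(2*q) = 2*q²)
d*w(V(10)) = -928*(2*10)² = -928*20² = -928*400 = -464*800 = -371200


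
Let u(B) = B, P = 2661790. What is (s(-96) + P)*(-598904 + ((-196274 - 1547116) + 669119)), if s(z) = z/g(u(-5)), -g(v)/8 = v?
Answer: -4453636467630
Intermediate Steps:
g(v) = -8*v
s(z) = z/40 (s(z) = z/((-8*(-5))) = z/40)
(s(-96) + P)*(-598904 + ((-196274 - 1547116) + 669119)) = ((1/40)*(-96) + 2661790)*(-598904 + ((-196274 - 1547116) + 669119)) = (-12/5 + 2661790)*(-598904 + (-1743390 + 669119)) = 13308938*(-598904 - 1074271)/5 = (13308938/5)*(-1673175) = -4453636467630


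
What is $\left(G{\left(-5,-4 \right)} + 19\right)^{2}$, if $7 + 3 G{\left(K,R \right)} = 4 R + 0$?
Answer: $\frac{1156}{9} \approx 128.44$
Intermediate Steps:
$G{\left(K,R \right)} = - \frac{7}{3} + \frac{4 R}{3}$ ($G{\left(K,R \right)} = - \frac{7}{3} + \frac{4 R + 0}{3} = - \frac{7}{3} + \frac{4 R}{3}$)
$\left(G{\left(-5,-4 \right)} + 19\right)^{2} = \left(\left(- \frac{7}{3} + \frac{4}{3} \left(-4\right)\right) + 19\right)^{2} = \left(\left(- \frac{7}{3} - \frac{16}{3}\right) + 19\right)^{2} = \left(- \frac{23}{3} + 19\right)^{2} = \left(\frac{34}{3}\right)^{2} = \frac{1156}{9}$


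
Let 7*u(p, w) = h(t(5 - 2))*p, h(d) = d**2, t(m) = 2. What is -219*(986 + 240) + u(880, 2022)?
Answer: -1875938/7 ≈ -2.6799e+5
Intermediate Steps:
u(p, w) = 4*p/7 (u(p, w) = (2**2*p)/7 = (4*p)/7 = 4*p/7)
-219*(986 + 240) + u(880, 2022) = -219*(986 + 240) + (4/7)*880 = -219*1226 + 3520/7 = -268494 + 3520/7 = -1875938/7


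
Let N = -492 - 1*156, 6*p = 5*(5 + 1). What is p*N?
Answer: -3240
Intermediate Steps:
p = 5 (p = (5*(5 + 1))/6 = (5*6)/6 = (⅙)*30 = 5)
N = -648 (N = -492 - 156 = -648)
p*N = 5*(-648) = -3240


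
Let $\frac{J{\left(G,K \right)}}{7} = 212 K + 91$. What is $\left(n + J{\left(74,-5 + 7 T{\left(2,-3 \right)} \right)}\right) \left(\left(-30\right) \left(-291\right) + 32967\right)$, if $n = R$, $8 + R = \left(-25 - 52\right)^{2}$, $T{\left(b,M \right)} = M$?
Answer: $-1335388122$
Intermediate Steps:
$R = 5921$ ($R = -8 + \left(-25 - 52\right)^{2} = -8 + \left(-77\right)^{2} = -8 + 5929 = 5921$)
$n = 5921$
$J{\left(G,K \right)} = 637 + 1484 K$ ($J{\left(G,K \right)} = 7 \left(212 K + 91\right) = 7 \left(91 + 212 K\right) = 637 + 1484 K$)
$\left(n + J{\left(74,-5 + 7 T{\left(2,-3 \right)} \right)}\right) \left(\left(-30\right) \left(-291\right) + 32967\right) = \left(5921 + \left(637 + 1484 \left(-5 + 7 \left(-3\right)\right)\right)\right) \left(\left(-30\right) \left(-291\right) + 32967\right) = \left(5921 + \left(637 + 1484 \left(-5 - 21\right)\right)\right) \left(8730 + 32967\right) = \left(5921 + \left(637 + 1484 \left(-26\right)\right)\right) 41697 = \left(5921 + \left(637 - 38584\right)\right) 41697 = \left(5921 - 37947\right) 41697 = \left(-32026\right) 41697 = -1335388122$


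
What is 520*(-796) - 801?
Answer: -414721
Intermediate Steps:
520*(-796) - 801 = -413920 - 801 = -414721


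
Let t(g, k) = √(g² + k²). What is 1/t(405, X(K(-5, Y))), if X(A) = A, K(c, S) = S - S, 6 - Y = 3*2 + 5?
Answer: 1/405 ≈ 0.0024691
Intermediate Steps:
Y = -5 (Y = 6 - (3*2 + 5) = 6 - (6 + 5) = 6 - 1*11 = 6 - 11 = -5)
K(c, S) = 0
1/t(405, X(K(-5, Y))) = 1/(√(405² + 0²)) = 1/(√(164025 + 0)) = 1/(√164025) = 1/405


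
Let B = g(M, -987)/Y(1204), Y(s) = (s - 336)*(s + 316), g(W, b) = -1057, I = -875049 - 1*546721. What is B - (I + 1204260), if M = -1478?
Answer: 40996284649/188480 ≈ 2.1751e+5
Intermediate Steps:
I = -1421770 (I = -875049 - 546721 = -1421770)
Y(s) = (-336 + s)*(316 + s)
B = -151/188480 (B = -1057/(-106176 + 1204² - 20*1204) = -1057/(-106176 + 1449616 - 24080) = -1057/1319360 = -1057*1/1319360 = -151/188480 ≈ -0.00080115)
B - (I + 1204260) = -151/188480 - (-1421770 + 1204260) = -151/188480 - 1*(-217510) = -151/188480 + 217510 = 40996284649/188480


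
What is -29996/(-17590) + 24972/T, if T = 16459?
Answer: 466480822/144756905 ≈ 3.2225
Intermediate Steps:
-29996/(-17590) + 24972/T = -29996/(-17590) + 24972/16459 = -29996*(-1/17590) + 24972*(1/16459) = 14998/8795 + 24972/16459 = 466480822/144756905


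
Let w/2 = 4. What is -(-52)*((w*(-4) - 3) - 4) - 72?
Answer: -2100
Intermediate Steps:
w = 8 (w = 2*4 = 8)
-(-52)*((w*(-4) - 3) - 4) - 72 = -(-52)*((8*(-4) - 3) - 4) - 72 = -(-52)*((-32 - 3) - 4) - 72 = -(-52)*(-35 - 4) - 72 = -(-52)*(-39) - 72 = -52*39 - 72 = -2028 - 72 = -2100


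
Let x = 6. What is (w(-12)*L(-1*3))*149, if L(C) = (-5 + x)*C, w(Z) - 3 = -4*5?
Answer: 7599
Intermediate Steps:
w(Z) = -17 (w(Z) = 3 - 4*5 = 3 - 20 = -17)
L(C) = C (L(C) = (-5 + 6)*C = 1*C = C)
(w(-12)*L(-1*3))*149 = -(-17)*3*149 = -17*(-3)*149 = 51*149 = 7599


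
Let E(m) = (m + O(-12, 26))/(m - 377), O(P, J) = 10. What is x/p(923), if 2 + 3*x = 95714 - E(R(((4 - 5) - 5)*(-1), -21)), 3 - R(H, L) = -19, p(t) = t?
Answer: 33977792/982995 ≈ 34.566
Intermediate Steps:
R(H, L) = 22 (R(H, L) = 3 - 1*(-19) = 3 + 19 = 22)
E(m) = (10 + m)/(-377 + m) (E(m) = (m + 10)/(m - 377) = (10 + m)/(-377 + m))
x = 33977792/1065 (x = -2/3 + (95714 - (10 + 22)/(-377 + 22))/3 = -2/3 + (95714 - 32/(-355))/3 = -2/3 + (95714 - (-1)*32/355)/3 = -2/3 + (95714 - 1*(-32/355))/3 = -2/3 + (95714 + 32/355)/3 = -2/3 + (1/3)*(33978502/355) = -2/3 + 33978502/1065 = 33977792/1065 ≈ 31904.)
x/p(923) = (33977792/1065)/923 = (33977792/1065)*(1/923) = 33977792/982995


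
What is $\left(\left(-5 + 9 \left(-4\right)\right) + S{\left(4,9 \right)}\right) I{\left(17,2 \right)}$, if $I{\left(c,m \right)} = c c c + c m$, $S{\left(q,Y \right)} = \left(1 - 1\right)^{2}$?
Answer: $-202827$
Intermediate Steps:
$S{\left(q,Y \right)} = 0$ ($S{\left(q,Y \right)} = 0^{2} = 0$)
$I{\left(c,m \right)} = c^{3} + c m$ ($I{\left(c,m \right)} = c^{2} c + c m = c^{3} + c m$)
$\left(\left(-5 + 9 \left(-4\right)\right) + S{\left(4,9 \right)}\right) I{\left(17,2 \right)} = \left(\left(-5 + 9 \left(-4\right)\right) + 0\right) 17 \left(2 + 17^{2}\right) = \left(\left(-5 - 36\right) + 0\right) 17 \left(2 + 289\right) = \left(-41 + 0\right) 17 \cdot 291 = \left(-41\right) 4947 = -202827$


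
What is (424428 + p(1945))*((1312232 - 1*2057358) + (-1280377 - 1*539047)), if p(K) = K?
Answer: -1093454877150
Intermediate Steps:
(424428 + p(1945))*((1312232 - 1*2057358) + (-1280377 - 1*539047)) = (424428 + 1945)*((1312232 - 1*2057358) + (-1280377 - 1*539047)) = 426373*((1312232 - 2057358) + (-1280377 - 539047)) = 426373*(-745126 - 1819424) = 426373*(-2564550) = -1093454877150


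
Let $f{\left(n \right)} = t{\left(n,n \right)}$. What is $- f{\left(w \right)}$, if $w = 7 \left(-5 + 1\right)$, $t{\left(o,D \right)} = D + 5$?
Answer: $23$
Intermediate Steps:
$t{\left(o,D \right)} = 5 + D$
$w = -28$ ($w = 7 \left(-4\right) = -28$)
$f{\left(n \right)} = 5 + n$
$- f{\left(w \right)} = - (5 - 28) = \left(-1\right) \left(-23\right) = 23$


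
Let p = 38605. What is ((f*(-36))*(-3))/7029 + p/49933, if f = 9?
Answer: 35543269/38997673 ≈ 0.91142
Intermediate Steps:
((f*(-36))*(-3))/7029 + p/49933 = ((9*(-36))*(-3))/7029 + 38605/49933 = -324*(-3)*(1/7029) + 38605*(1/49933) = 972*(1/7029) + 38605/49933 = 108/781 + 38605/49933 = 35543269/38997673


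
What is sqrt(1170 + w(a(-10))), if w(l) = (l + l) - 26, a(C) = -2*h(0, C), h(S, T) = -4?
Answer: 2*sqrt(290) ≈ 34.059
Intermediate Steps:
a(C) = 8 (a(C) = -2*(-4) = 8)
w(l) = -26 + 2*l (w(l) = 2*l - 26 = -26 + 2*l)
sqrt(1170 + w(a(-10))) = sqrt(1170 + (-26 + 2*8)) = sqrt(1170 + (-26 + 16)) = sqrt(1170 - 10) = sqrt(1160) = 2*sqrt(290)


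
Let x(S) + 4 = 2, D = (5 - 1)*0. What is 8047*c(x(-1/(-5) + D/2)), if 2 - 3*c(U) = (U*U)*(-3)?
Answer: 112658/3 ≈ 37553.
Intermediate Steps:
D = 0 (D = 4*0 = 0)
x(S) = -2 (x(S) = -4 + 2 = -2)
c(U) = ⅔ + U² (c(U) = ⅔ - U*U*(-3)/3 = ⅔ - U²*(-3)/3 = ⅔ - (-1)*U² = ⅔ + U²)
8047*c(x(-1/(-5) + D/2)) = 8047*(⅔ + (-2)²) = 8047*(⅔ + 4) = 8047*(14/3) = 112658/3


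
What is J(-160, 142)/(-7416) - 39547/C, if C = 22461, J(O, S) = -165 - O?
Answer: -97722749/55523592 ≈ -1.7600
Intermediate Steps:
J(-160, 142)/(-7416) - 39547/C = (-165 - 1*(-160))/(-7416) - 39547/22461 = (-165 + 160)*(-1/7416) - 39547*1/22461 = -5*(-1/7416) - 39547/22461 = 5/7416 - 39547/22461 = -97722749/55523592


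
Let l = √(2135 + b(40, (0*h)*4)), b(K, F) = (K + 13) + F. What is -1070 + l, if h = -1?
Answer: -1070 + 2*√547 ≈ -1023.2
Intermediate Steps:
b(K, F) = 13 + F + K (b(K, F) = (13 + K) + F = 13 + F + K)
l = 2*√547 (l = √(2135 + (13 + (0*(-1))*4 + 40)) = √(2135 + (13 + 0*4 + 40)) = √(2135 + (13 + 0 + 40)) = √(2135 + 53) = √2188 = 2*√547 ≈ 46.776)
-1070 + l = -1070 + 2*√547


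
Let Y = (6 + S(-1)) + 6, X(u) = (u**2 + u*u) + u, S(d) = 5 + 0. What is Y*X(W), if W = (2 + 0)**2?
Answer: 612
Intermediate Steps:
S(d) = 5
W = 4 (W = 2**2 = 4)
X(u) = u + 2*u**2 (X(u) = (u**2 + u**2) + u = 2*u**2 + u = u + 2*u**2)
Y = 17 (Y = (6 + 5) + 6 = 11 + 6 = 17)
Y*X(W) = 17*(4*(1 + 2*4)) = 17*(4*(1 + 8)) = 17*(4*9) = 17*36 = 612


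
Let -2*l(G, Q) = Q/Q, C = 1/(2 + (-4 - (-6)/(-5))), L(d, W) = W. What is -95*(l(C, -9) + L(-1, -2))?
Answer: 475/2 ≈ 237.50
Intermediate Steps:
C = -5/16 (C = 1/(2 + (-4 - (-6)*(-1)/5)) = 1/(2 + (-4 - 2*⅗)) = 1/(2 + (-4 - 6/5)) = 1/(2 - 26/5) = 1/(-16/5) = -5/16 ≈ -0.31250)
l(G, Q) = -½ (l(G, Q) = -Q/(2*Q) = -½*1 = -½)
-95*(l(C, -9) + L(-1, -2)) = -95*(-½ - 2) = -95*(-5/2) = 475/2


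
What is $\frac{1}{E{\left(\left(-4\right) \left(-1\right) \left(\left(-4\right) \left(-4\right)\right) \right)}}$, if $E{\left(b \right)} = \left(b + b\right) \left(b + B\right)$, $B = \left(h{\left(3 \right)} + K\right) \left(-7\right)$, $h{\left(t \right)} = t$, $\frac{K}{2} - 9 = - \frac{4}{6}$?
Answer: $- \frac{3}{28288} \approx -0.00010605$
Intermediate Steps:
$K = \frac{50}{3}$ ($K = 18 + 2 \left(- \frac{4}{6}\right) = 18 + 2 \left(\left(-4\right) \frac{1}{6}\right) = 18 + 2 \left(- \frac{2}{3}\right) = 18 - \frac{4}{3} = \frac{50}{3} \approx 16.667$)
$B = - \frac{413}{3}$ ($B = \left(3 + \frac{50}{3}\right) \left(-7\right) = \frac{59}{3} \left(-7\right) = - \frac{413}{3} \approx -137.67$)
$E{\left(b \right)} = 2 b \left(- \frac{413}{3} + b\right)$ ($E{\left(b \right)} = \left(b + b\right) \left(b - \frac{413}{3}\right) = 2 b \left(- \frac{413}{3} + b\right)$)
$\frac{1}{E{\left(\left(-4\right) \left(-1\right) \left(\left(-4\right) \left(-4\right)\right) \right)}} = \frac{1}{\frac{2}{3} \left(-4\right) \left(-1\right) \left(\left(-4\right) \left(-4\right)\right) \left(-413 + 3 \left(-4\right) \left(-1\right) \left(\left(-4\right) \left(-4\right)\right)\right)} = \frac{1}{\frac{2}{3} \cdot 4 \cdot 16 \left(-413 + 3 \cdot 4 \cdot 16\right)} = \frac{1}{\frac{2}{3} \cdot 64 \left(-413 + 3 \cdot 64\right)} = \frac{1}{\frac{2}{3} \cdot 64 \left(-413 + 192\right)} = \frac{1}{\frac{2}{3} \cdot 64 \left(-221\right)} = \frac{1}{- \frac{28288}{3}} = - \frac{3}{28288}$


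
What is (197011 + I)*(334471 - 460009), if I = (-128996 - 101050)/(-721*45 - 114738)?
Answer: -1213404279868914/49061 ≈ -2.4733e+10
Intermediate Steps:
I = 76682/49061 (I = -230046/(-32445 - 114738) = -230046/(-147183) = -230046*(-1/147183) = 76682/49061 ≈ 1.5630)
(197011 + I)*(334471 - 460009) = (197011 + 76682/49061)*(334471 - 460009) = (9665633353/49061)*(-125538) = -1213404279868914/49061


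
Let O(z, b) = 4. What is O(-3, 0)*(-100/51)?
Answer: -400/51 ≈ -7.8431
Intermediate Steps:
O(-3, 0)*(-100/51) = 4*(-100/51) = -400/51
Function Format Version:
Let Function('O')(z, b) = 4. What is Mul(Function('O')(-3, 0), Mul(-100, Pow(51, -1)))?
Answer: Rational(-400, 51) ≈ -7.8431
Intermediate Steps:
Mul(Function('O')(-3, 0), Mul(-100, Pow(51, -1))) = Mul(4, Mul(-100, Pow(51, -1))) = Mul(4, Mul(-100, Rational(1, 51))) = Mul(4, Rational(-100, 51)) = Rational(-400, 51)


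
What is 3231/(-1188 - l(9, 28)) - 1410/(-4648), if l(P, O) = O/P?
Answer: -15005499/6228320 ≈ -2.4092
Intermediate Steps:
3231/(-1188 - l(9, 28)) - 1410/(-4648) = 3231/(-1188 - 28/9) - 1410/(-4648) = 3231/(-1188 - 28/9) - 1410*(-1/4648) = 3231/(-1188 - 1*28/9) + 705/2324 = 3231/(-1188 - 28/9) + 705/2324 = 3231/(-10720/9) + 705/2324 = 3231*(-9/10720) + 705/2324 = -29079/10720 + 705/2324 = -15005499/6228320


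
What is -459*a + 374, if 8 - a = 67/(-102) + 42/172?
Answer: -149959/43 ≈ -3487.4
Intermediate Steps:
a = 18449/2193 (a = 8 - (67/(-102) + 42/172) = 8 - (67*(-1/102) + 42*(1/172)) = 8 - (-67/102 + 21/86) = 8 - 1*(-905/2193) = 8 + 905/2193 = 18449/2193 ≈ 8.4127)
-459*a + 374 = -459*18449/2193 + 374 = -166041/43 + 374 = -149959/43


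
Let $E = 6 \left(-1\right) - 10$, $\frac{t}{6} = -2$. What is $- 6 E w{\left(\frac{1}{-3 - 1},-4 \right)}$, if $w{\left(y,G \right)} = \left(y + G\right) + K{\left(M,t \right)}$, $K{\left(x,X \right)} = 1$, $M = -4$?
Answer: $-312$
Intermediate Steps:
$t = -12$ ($t = 6 \left(-2\right) = -12$)
$E = -16$ ($E = -6 - 10 = -16$)
$w{\left(y,G \right)} = 1 + G + y$ ($w{\left(y,G \right)} = \left(y + G\right) + 1 = \left(G + y\right) + 1 = 1 + G + y$)
$- 6 E w{\left(\frac{1}{-3 - 1},-4 \right)} = \left(-6\right) \left(-16\right) \left(1 - 4 + \frac{1}{-3 - 1}\right) = 96 \left(1 - 4 + \frac{1}{-4}\right) = 96 \left(1 - 4 - \frac{1}{4}\right) = 96 \left(- \frac{13}{4}\right) = -312$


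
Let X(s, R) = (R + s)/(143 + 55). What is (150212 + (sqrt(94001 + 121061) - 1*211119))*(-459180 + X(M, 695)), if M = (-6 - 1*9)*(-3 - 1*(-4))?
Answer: 251703603760/9 - 45458480*sqrt(215062)/99 ≈ 2.7754e+10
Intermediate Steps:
M = -15 (M = (-6 - 9)*(-3 + 4) = -15*1 = -15)
X(s, R) = R/198 + s/198 (X(s, R) = (R + s)/198 = (R + s)*(1/198) = R/198 + s/198)
(150212 + (sqrt(94001 + 121061) - 1*211119))*(-459180 + X(M, 695)) = (150212 + (sqrt(94001 + 121061) - 1*211119))*(-459180 + ((1/198)*695 + (1/198)*(-15))) = (150212 + (sqrt(215062) - 211119))*(-459180 + (695/198 - 5/66)) = (150212 + (-211119 + sqrt(215062)))*(-459180 + 340/99) = (-60907 + sqrt(215062))*(-45458480/99) = 251703603760/9 - 45458480*sqrt(215062)/99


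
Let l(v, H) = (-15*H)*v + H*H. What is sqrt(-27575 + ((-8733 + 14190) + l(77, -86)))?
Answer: 8*sqrt(1322) ≈ 290.87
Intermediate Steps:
l(v, H) = H**2 - 15*H*v (l(v, H) = -15*H*v + H**2 = H**2 - 15*H*v)
sqrt(-27575 + ((-8733 + 14190) + l(77, -86))) = sqrt(-27575 + ((-8733 + 14190) - 86*(-86 - 15*77))) = sqrt(-27575 + (5457 - 86*(-86 - 1155))) = sqrt(-27575 + (5457 - 86*(-1241))) = sqrt(-27575 + (5457 + 106726)) = sqrt(-27575 + 112183) = sqrt(84608) = 8*sqrt(1322)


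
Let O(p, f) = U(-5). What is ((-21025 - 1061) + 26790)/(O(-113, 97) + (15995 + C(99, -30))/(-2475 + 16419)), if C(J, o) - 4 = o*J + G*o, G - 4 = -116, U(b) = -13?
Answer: -21864192/54961 ≈ -397.81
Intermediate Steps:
O(p, f) = -13
G = -112 (G = 4 - 116 = -112)
C(J, o) = 4 - 112*o + J*o (C(J, o) = 4 + (o*J - 112*o) = 4 + (J*o - 112*o) = 4 + (-112*o + J*o) = 4 - 112*o + J*o)
((-21025 - 1061) + 26790)/(O(-113, 97) + (15995 + C(99, -30))/(-2475 + 16419)) = ((-21025 - 1061) + 26790)/(-13 + (15995 + (4 - 112*(-30) + 99*(-30)))/(-2475 + 16419)) = (-22086 + 26790)/(-13 + (15995 + (4 + 3360 - 2970))/13944) = 4704/(-13 + (15995 + 394)*(1/13944)) = 4704/(-13 + 16389*(1/13944)) = 4704/(-13 + 5463/4648) = 4704/(-54961/4648) = 4704*(-4648/54961) = -21864192/54961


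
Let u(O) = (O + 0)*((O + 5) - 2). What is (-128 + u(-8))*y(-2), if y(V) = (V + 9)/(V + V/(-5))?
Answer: 385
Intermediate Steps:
u(O) = O*(3 + O) (u(O) = O*((5 + O) - 2) = O*(3 + O))
y(V) = 5*(9 + V)/(4*V) (y(V) = (9 + V)/(V + V*(-1/5)) = (9 + V)/(V - V/5) = (9 + V)/((4*V/5)) = (9 + V)*(5/(4*V)) = 5*(9 + V)/(4*V))
(-128 + u(-8))*y(-2) = (-128 - 8*(3 - 8))*((5/4)*(9 - 2)/(-2)) = (-128 - 8*(-5))*((5/4)*(-1/2)*7) = (-128 + 40)*(-35/8) = -88*(-35/8) = 385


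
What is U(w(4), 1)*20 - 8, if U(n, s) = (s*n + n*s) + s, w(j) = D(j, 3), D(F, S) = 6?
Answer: 252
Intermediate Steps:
w(j) = 6
U(n, s) = s + 2*n*s (U(n, s) = (n*s + n*s) + s = 2*n*s + s = s + 2*n*s)
U(w(4), 1)*20 - 8 = (1*(1 + 2*6))*20 - 8 = (1*(1 + 12))*20 - 8 = (1*13)*20 - 8 = 13*20 - 8 = 260 - 8 = 252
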